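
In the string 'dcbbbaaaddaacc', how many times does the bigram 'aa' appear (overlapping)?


Scanning 'dcbbbaaaddaacc' for bigram 'aa':
  Position 0: 'dc' -> no
  Position 1: 'cb' -> no
  Position 2: 'bb' -> no
  Position 3: 'bb' -> no
  Position 4: 'ba' -> no
  Position 5: 'aa' -> MATCH
  Position 6: 'aa' -> MATCH
  Position 7: 'ad' -> no
  Position 8: 'dd' -> no
  Position 9: 'da' -> no
  Position 10: 'aa' -> MATCH
  Position 11: 'ac' -> no
  Position 12: 'cc' -> no
Total matches: 3

3


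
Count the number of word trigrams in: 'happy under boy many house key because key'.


Word trigrams from [8] words:
  Trigram 1: (happy under boy)
  Trigram 2: (under boy many)
  Trigram 3: (boy many house)
  Trigram 4: (many house key)
  Trigram 5: (house key because)
  Trigram 6: (key because key)
Total word trigrams: 8 - 2 = 6

6


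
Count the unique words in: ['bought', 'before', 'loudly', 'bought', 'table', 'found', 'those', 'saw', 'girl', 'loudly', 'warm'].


Listing all tokens and tracking unique types:
  Token 1: 'bought' -> NEW (unique so far: 1)
  Token 2: 'before' -> NEW (unique so far: 2)
  Token 3: 'loudly' -> NEW (unique so far: 3)
  Token 4: 'bought' -> duplicate (unique so far: 3)
  Token 5: 'table' -> NEW (unique so far: 4)
  Token 6: 'found' -> NEW (unique so far: 5)
  Token 7: 'those' -> NEW (unique so far: 6)
  Token 8: 'saw' -> NEW (unique so far: 7)
  Token 9: 'girl' -> NEW (unique so far: 8)
  Token 10: 'loudly' -> duplicate (unique so far: 8)
  Token 11: 'warm' -> NEW (unique so far: 9)
Unique types: ('before', 'bought', 'found', 'girl', 'loudly', 'saw', 'table', 'those', 'warm')
Vocabulary size: 9

9


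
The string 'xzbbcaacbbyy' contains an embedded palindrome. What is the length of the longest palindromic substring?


Scanning 'xzbbcaacbbyy' for palindromic substrings.
Substring at positions 2-9: 'bbcaacbb'.
Check: reverse('bbcaacbb') = 'bbcaacbb' -> palindrome confirmed.
Neighbouring characters ('z' / 'y') break symmetry, so it cannot extend further.
No longer palindromic substring exists; longest length = 8

8


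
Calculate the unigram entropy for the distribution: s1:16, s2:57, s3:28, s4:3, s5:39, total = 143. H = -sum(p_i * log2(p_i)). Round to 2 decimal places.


Computing entropy H = -sum(p_i * log2(p_i)):
  s1: p = 16/143 = 0.1119, -p*log2(p) = 0.3536
  s2: p = 57/143 = 0.3986, -p*log2(p) = 0.5289
  s3: p = 28/143 = 0.1958, -p*log2(p) = 0.4606
  s4: p = 3/143 = 0.0210, -p*log2(p) = 0.1170
  s5: p = 39/143 = 0.2727, -p*log2(p) = 0.5112
H = sum of terms = 1.9713
Rounded to 2 decimals: 1.97

1.97


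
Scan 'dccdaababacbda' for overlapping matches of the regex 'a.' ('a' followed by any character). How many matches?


Pattern: a. means 'a' followed by any character.
Scanning 'dccdaababacbda' position-by-position:
  Pos 0: window 'dc' -> no
  Pos 1: window 'cc' -> no
  Pos 2: window 'cd' -> no
  Pos 3: window 'da' -> no
  Pos 4: window 'aa' -> MATCH
  Pos 5: window 'ab' -> MATCH
  Pos 6: window 'ba' -> no
  Pos 7: window 'ab' -> MATCH
  Pos 8: window 'ba' -> no
  Pos 9: window 'ac' -> MATCH
  Pos 10: window 'cb' -> no
  Pos 11: window 'bd' -> no
  Pos 12: window 'da' -> no
  Pos 13: window 'a' -> no
Total matches: 4

4


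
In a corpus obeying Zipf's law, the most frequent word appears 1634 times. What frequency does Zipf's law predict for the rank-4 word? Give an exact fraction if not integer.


Zipf's law: freq(rank) = f1 / rank
f1 = 1634, rank = 4
freq = 1634 / 4
GCD(1634, 4) = 2
Simplified: 817/2

817/2


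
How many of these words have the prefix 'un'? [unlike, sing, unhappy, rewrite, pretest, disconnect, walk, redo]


Checking each word for prefix 'un':
  'unlike' -> YES, starts with 'un' (count: 1)
  'sing' -> no (count: 1)
  'unhappy' -> YES, starts with 'un' (count: 2)
  'rewrite' -> no (count: 2)
  'pretest' -> no (count: 2)
  'disconnect' -> no (count: 2)
  'walk' -> no (count: 2)
  'redo' -> no (count: 2)
Total with prefix 'un': 2

2


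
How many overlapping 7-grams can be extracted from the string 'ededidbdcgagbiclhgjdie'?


String 'ededidbdcgagbiclhgjdie' has length L = 22.
Number of overlapping n-grams = L - n + 1
Substituting: 22 - 7 + 1 = 16

16


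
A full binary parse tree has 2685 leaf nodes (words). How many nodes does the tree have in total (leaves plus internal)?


Leaf nodes (terminals): 2685
Internal nodes = n - 1 = 2685 - 1 = 2684
Total = leaves + internal = 2685 + 2684 = 5369

5369


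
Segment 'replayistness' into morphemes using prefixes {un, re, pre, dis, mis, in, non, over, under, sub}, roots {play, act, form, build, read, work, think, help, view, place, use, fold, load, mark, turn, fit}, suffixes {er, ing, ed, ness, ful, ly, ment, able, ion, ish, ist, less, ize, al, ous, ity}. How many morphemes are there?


Segmenting 'replayistness' against the inventory:
  're' -> prefix (morpheme 1)
  'play' -> root (morpheme 2)
  'ist' -> suffix (morpheme 3)
  'ness' -> suffix (morpheme 4)
Total morphemes: 4

4


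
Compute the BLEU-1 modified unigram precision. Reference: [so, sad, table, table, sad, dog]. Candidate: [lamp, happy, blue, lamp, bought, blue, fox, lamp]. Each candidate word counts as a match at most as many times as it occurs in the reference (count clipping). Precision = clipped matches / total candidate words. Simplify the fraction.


Reference word counts: {'dog': 1, 'sad': 2, 'so': 1, 'table': 2}
Checking each candidate word (with clipping):
  'lamp' -> not in reference -> no match (matches: 0)
  'happy' -> not in reference -> no match (matches: 0)
  'blue' -> not in reference -> no match (matches: 0)
  'lamp' -> not in reference -> no match (matches: 0)
  'bought' -> not in reference -> no match (matches: 0)
  'blue' -> not in reference -> no match (matches: 0)
  'fox' -> not in reference -> no match (matches: 0)
  'lamp' -> not in reference -> no match (matches: 0)
Clipped matches: 0, Candidate length: 8
Precision = 0/8 = 0

0


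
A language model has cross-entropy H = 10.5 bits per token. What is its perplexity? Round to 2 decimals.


Perplexity formula: PP = 2^H
H = 10.5
PP = 2^10.5
Decompose: 2^10.5 = 2^10 * 2^0.5 = 2^10 * sqrt(2)
2^10 = 1024, sqrt(2) ~ 1.4142136
PP ~ 1024 * 1.4142136 = 1448.1547264
Rounded to 2 decimals: 1448.15

1448.15


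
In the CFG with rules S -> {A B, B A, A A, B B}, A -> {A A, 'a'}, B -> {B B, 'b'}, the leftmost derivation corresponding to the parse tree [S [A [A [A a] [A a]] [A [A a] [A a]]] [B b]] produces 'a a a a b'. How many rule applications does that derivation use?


Every bracketed nonterminal node [X ...] in the tree is produced by exactly one rule application.
Reading the tree off as a leftmost derivation:
  Step 1: S  =>  A B   (applied S -> A B)
  Step 2: A B  =>  A A B   (applied A -> A A)
  Step 3: A A B  =>  A A A B   (applied A -> A A)
  Step 4: A A A B  =>  a A A B   (applied A -> a)
  Step 5: a A A B  =>  a a A B   (applied A -> a)
  Step 6: a a A B  =>  a a A A B   (applied A -> A A)
  Step 7: a a A A B  =>  a a a A B   (applied A -> a)
  Step 8: a a a A B  =>  a a a a B   (applied A -> a)
  Step 9: a a a a B  =>  a a a a b   (applied B -> b)
Final yield: a a a a b
Total rewrite steps: 9

9


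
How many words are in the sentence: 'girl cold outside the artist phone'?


Counting words by splitting on spaces:
  Word 1: 'girl'
  Word 2: 'cold'
  Word 3: 'outside'
  Word 4: 'the'
  Word 5: 'artist'
  Word 6: 'phone'
Total words: 6

6


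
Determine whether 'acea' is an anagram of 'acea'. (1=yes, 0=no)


Sort characters of 'acea': 'aace'
Sort characters of 'acea': 'aace'
Sorted forms match -> they ARE anagrams
Result: 1

1


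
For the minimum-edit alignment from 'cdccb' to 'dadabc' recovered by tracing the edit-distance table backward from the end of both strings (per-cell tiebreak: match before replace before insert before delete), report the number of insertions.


Edit distance = 5. Backtracking from cell (5, 6) with preference match > replace > insert > delete,
then listing the resulting alignment 'cdccb' -> 'dadabc' left to right:
  Step 1: insert 'd' [insertion #1]
  Step 2: replace c->a
  Step 3: keep 'd'
  Step 4: replace c->a
  Step 5: replace c->b
  Step 6: replace b->c
Total insertions: 1

1


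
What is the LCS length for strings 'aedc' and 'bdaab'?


DP table for LCS of 'aedc' and 'bdaab':
       b  d  a  a  b
    0  0  0  0  0  0
  a 0  0  0  1  1  1
  e 0  0  0  1  1  1
  d 0  0  1  1  1  1
  c 0  0  1  1  1  1
LCS: 'a'
LCS length = 1

1


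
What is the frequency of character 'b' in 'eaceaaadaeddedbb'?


Scanning 'eaceaaadaeddedbb' for 'b':
  Position 14: 'b' -> MATCH (count: 1)
  Position 15: 'b' -> MATCH (count: 2)
Total occurrences of 'b': 2

2


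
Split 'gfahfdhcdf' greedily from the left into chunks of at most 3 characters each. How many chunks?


'gfahfdhcdf' has 10 characters.
Chunking with max size 3:
  Chunk 1: 'gfa' (positions 0-2)
  Chunk 2: 'hfd' (positions 3-5)
  Chunk 3: 'hcd' (positions 6-8)
  Chunk 4: 'f' (positions 9-9)
Total chunks: ceil(10 / 3) = 4

4


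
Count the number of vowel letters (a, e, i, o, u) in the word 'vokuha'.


Scanning each character of 'vokuha':
  Position 1: 'v' -> consonant (running count: 0)
  Position 2: 'o' -> vowel (running count: 1)
  Position 3: 'k' -> consonant (running count: 1)
  Position 4: 'u' -> vowel (running count: 2)
  Position 5: 'h' -> consonant (running count: 2)
  Position 6: 'a' -> vowel (running count: 3)
Total vowels: 3

3


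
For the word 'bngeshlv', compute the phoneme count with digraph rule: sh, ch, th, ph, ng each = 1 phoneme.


Parsing 'bngeshlv' greedily, digraphs first:
  'b' -> consonant phoneme (phonemes so far: 1)
  'ng' -> digraph (1 consonant phoneme) (phonemes so far: 2)
  'e' -> vowel phoneme (phonemes so far: 3)
  'sh' -> digraph (1 consonant phoneme) (phonemes so far: 4)
  'l' -> consonant phoneme (phonemes so far: 5)
  'v' -> consonant phoneme (phonemes so far: 6)
Total phonemes: 6

6


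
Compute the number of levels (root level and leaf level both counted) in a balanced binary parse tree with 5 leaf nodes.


In a balanced binary tree with n leaves the deepest leaf is ceil(log2(n)) edges below the root,
so counting node levels inclusive of root and leaves gives ceil(log2(n)) + 1 levels.
log2(5) = 2.3219
ceil(2.3219) = 3
levels = 3 + 1 = 4

4


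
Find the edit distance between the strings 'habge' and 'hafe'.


Building DP table for s1='habge' (len 5) and s2='hafe' (len 4):
       h  a  f  e
    0  1  2  3  4
  h 1  0  1  2  3
  a 2  1  0  1  2
  b 3  2  1  1  2
  g 4  3  2  2  2
  e 5  4  3  3  2
Edit distance = dp[5][4] = 2

2


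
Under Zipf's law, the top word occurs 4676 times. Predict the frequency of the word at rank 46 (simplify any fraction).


Zipf's law: freq(rank) = f1 / rank
f1 = 4676, rank = 46
freq = 4676 / 46
GCD(4676, 46) = 2
Simplified: 2338/23

2338/23


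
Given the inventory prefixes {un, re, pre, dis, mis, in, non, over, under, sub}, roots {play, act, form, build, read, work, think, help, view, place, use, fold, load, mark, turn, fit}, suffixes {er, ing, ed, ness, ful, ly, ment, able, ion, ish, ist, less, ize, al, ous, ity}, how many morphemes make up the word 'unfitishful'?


Segmenting 'unfitishful' against the inventory:
  'un' -> prefix (morpheme 1)
  'fit' -> root (morpheme 2)
  'ish' -> suffix (morpheme 3)
  'ful' -> suffix (morpheme 4)
Total morphemes: 4

4


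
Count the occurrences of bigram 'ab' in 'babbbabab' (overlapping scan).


Scanning 'babbbabab' for bigram 'ab':
  Position 0: 'ba' -> no
  Position 1: 'ab' -> MATCH
  Position 2: 'bb' -> no
  Position 3: 'bb' -> no
  Position 4: 'ba' -> no
  Position 5: 'ab' -> MATCH
  Position 6: 'ba' -> no
  Position 7: 'ab' -> MATCH
Total matches: 3

3


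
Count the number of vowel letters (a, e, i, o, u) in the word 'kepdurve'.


Scanning each character of 'kepdurve':
  Position 1: 'k' -> consonant (running count: 0)
  Position 2: 'e' -> vowel (running count: 1)
  Position 3: 'p' -> consonant (running count: 1)
  Position 4: 'd' -> consonant (running count: 1)
  Position 5: 'u' -> vowel (running count: 2)
  Position 6: 'r' -> consonant (running count: 2)
  Position 7: 'v' -> consonant (running count: 2)
  Position 8: 'e' -> vowel (running count: 3)
Total vowels: 3

3


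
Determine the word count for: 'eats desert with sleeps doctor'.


Counting words by splitting on spaces:
  Word 1: 'eats'
  Word 2: 'desert'
  Word 3: 'with'
  Word 4: 'sleeps'
  Word 5: 'doctor'
Total words: 5

5


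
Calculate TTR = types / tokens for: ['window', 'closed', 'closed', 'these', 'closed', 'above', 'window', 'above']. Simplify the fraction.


Tokens: 8
Unique types: ('above', 'closed', 'these', 'window') = 4
TTR = 4/8
Simplify: divide both by 4 -> 1/2
TTR = 1/2

1/2


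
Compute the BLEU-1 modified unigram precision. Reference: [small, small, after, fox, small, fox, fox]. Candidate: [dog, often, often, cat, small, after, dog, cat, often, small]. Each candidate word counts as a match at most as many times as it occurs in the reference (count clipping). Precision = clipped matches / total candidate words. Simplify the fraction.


Reference word counts: {'after': 1, 'fox': 3, 'small': 3}
Checking each candidate word (with clipping):
  'dog' -> not in reference -> no match (matches: 0)
  'often' -> not in reference -> no match (matches: 0)
  'often' -> not in reference -> no match (matches: 0)
  'cat' -> not in reference -> no match (matches: 0)
  'small' -> in reference (ref count 3, used 1/3) -> match (matches: 1)
  'after' -> in reference (ref count 1, used 1/1) -> match (matches: 2)
  'dog' -> not in reference -> no match (matches: 2)
  'cat' -> not in reference -> no match (matches: 2)
  'often' -> not in reference -> no match (matches: 2)
  'small' -> in reference (ref count 3, used 2/3) -> match (matches: 3)
Clipped matches: 3, Candidate length: 10
Precision = 3/10

3/10


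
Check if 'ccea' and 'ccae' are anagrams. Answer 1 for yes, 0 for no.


Sort characters of 'ccea': 'acce'
Sort characters of 'ccae': 'acce'
Sorted forms match -> they ARE anagrams
Result: 1

1


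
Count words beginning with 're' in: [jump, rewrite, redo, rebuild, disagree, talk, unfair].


Checking each word for prefix 're':
  'jump' -> no (count: 0)
  'rewrite' -> YES, starts with 're' (count: 1)
  'redo' -> YES, starts with 're' (count: 2)
  'rebuild' -> YES, starts with 're' (count: 3)
  'disagree' -> no (count: 3)
  'talk' -> no (count: 3)
  'unfair' -> no (count: 3)
Total with prefix 're': 3

3


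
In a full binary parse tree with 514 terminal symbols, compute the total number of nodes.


Leaf nodes (terminals): 514
Internal nodes = n - 1 = 514 - 1 = 513
Total = leaves + internal = 514 + 513 = 1027

1027


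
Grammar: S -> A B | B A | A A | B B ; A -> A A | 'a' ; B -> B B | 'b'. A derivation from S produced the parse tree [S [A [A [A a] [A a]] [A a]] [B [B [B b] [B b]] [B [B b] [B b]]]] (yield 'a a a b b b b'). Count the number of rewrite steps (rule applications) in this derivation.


Every bracketed nonterminal node [X ...] in the tree is produced by exactly one rule application.
Reading the tree off as a leftmost derivation:
  Step 1: S  =>  A B   (applied S -> A B)
  Step 2: A B  =>  A A B   (applied A -> A A)
  Step 3: A A B  =>  A A A B   (applied A -> A A)
  Step 4: A A A B  =>  a A A B   (applied A -> a)
  Step 5: a A A B  =>  a a A B   (applied A -> a)
  Step 6: a a A B  =>  a a a B   (applied A -> a)
  Step 7: a a a B  =>  a a a B B   (applied B -> B B)
  Step 8: a a a B B  =>  a a a B B B   (applied B -> B B)
  Step 9: a a a B B B  =>  a a a b B B   (applied B -> b)
  Step 10: a a a b B B  =>  a a a b b B   (applied B -> b)
  Step 11: a a a b b B  =>  a a a b b B B   (applied B -> B B)
  Step 12: a a a b b B B  =>  a a a b b b B   (applied B -> b)
  Step 13: a a a b b b B  =>  a a a b b b b   (applied B -> b)
Final yield: a a a b b b b
Total rewrite steps: 13

13


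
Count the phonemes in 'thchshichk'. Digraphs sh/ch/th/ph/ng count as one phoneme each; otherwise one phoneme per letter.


Parsing 'thchshichk' greedily, digraphs first:
  'th' -> digraph (1 consonant phoneme) (phonemes so far: 1)
  'ch' -> digraph (1 consonant phoneme) (phonemes so far: 2)
  'sh' -> digraph (1 consonant phoneme) (phonemes so far: 3)
  'i' -> vowel phoneme (phonemes so far: 4)
  'ch' -> digraph (1 consonant phoneme) (phonemes so far: 5)
  'k' -> consonant phoneme (phonemes so far: 6)
Total phonemes: 6

6


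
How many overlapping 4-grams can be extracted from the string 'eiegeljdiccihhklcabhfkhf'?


String 'eiegeljdiccihhklcabhfkhf' has length L = 24.
Number of overlapping n-grams = L - n + 1
Substituting: 24 - 4 + 1 = 21

21


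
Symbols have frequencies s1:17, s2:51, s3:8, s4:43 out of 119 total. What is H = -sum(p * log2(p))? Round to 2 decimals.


Computing entropy H = -sum(p_i * log2(p_i)):
  s1: p = 17/119 = 0.1429, -p*log2(p) = 0.4011
  s2: p = 51/119 = 0.4286, -p*log2(p) = 0.5239
  s3: p = 8/119 = 0.0672, -p*log2(p) = 0.2618
  s4: p = 43/119 = 0.3613, -p*log2(p) = 0.5307
H = sum of terms = 1.7175
Rounded to 2 decimals: 1.72

1.72


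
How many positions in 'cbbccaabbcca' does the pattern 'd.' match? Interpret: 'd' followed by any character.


Pattern: d. means 'd' followed by any character.
Scanning 'cbbccaabbcca' position-by-position:
  Pos 0: window 'cb' -> no
  Pos 1: window 'bb' -> no
  Pos 2: window 'bc' -> no
  Pos 3: window 'cc' -> no
  Pos 4: window 'ca' -> no
  Pos 5: window 'aa' -> no
  Pos 6: window 'ab' -> no
  Pos 7: window 'bb' -> no
  Pos 8: window 'bc' -> no
  Pos 9: window 'cc' -> no
  Pos 10: window 'ca' -> no
  Pos 11: window 'a' -> no
Total matches: 0

0


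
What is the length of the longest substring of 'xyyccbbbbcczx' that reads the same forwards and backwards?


Scanning 'xyyccbbbbcczx' for palindromic substrings.
Substring at positions 3-10: 'ccbbbbcc'.
Check: reverse('ccbbbbcc') = 'ccbbbbcc' -> palindrome confirmed.
Neighbouring characters ('y' / 'z') break symmetry, so it cannot extend further.
No longer palindromic substring exists; longest length = 8

8


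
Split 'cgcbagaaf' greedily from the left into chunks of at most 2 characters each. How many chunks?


'cgcbagaaf' has 9 characters.
Chunking with max size 2:
  Chunk 1: 'cg' (positions 0-1)
  Chunk 2: 'cb' (positions 2-3)
  Chunk 3: 'ag' (positions 4-5)
  Chunk 4: 'aa' (positions 6-7)
  Chunk 5: 'f' (positions 8-8)
Total chunks: ceil(9 / 2) = 5

5


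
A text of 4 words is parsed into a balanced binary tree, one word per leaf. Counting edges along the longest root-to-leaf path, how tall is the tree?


In a balanced binary tree with n leaves the deepest leaf is ceil(log2(n)) edges below the root.
log2(4) = 2.0000
ceil(2.0000) = 2
height (edges) = 2

2


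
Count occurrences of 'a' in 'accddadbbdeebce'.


Scanning 'accddadbbdeebce' for 'a':
  Position 0: 'a' -> MATCH (count: 1)
  Position 5: 'a' -> MATCH (count: 2)
Total occurrences of 'a': 2

2


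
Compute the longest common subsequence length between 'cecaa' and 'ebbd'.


DP table for LCS of 'cecaa' and 'ebbd':
       e  b  b  d
    0  0  0  0  0
  c 0  0  0  0  0
  e 0  1  1  1  1
  c 0  1  1  1  1
  a 0  1  1  1  1
  a 0  1  1  1  1
LCS: 'e'
LCS length = 1

1


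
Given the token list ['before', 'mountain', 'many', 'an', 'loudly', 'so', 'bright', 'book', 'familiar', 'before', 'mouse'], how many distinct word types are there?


Listing all tokens and tracking unique types:
  Token 1: 'before' -> NEW (unique so far: 1)
  Token 2: 'mountain' -> NEW (unique so far: 2)
  Token 3: 'many' -> NEW (unique so far: 3)
  Token 4: 'an' -> NEW (unique so far: 4)
  Token 5: 'loudly' -> NEW (unique so far: 5)
  Token 6: 'so' -> NEW (unique so far: 6)
  Token 7: 'bright' -> NEW (unique so far: 7)
  Token 8: 'book' -> NEW (unique so far: 8)
  Token 9: 'familiar' -> NEW (unique so far: 9)
  Token 10: 'before' -> duplicate (unique so far: 9)
  Token 11: 'mouse' -> NEW (unique so far: 10)
Unique types: ('an', 'before', 'book', 'bright', 'familiar', 'loudly', 'many', 'mountain', 'mouse', 'so')
Vocabulary size: 10

10


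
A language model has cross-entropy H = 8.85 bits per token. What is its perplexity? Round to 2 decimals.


Perplexity formula: PP = 2^H
H = 8.85
PP = 2^8.85
Decompose: 2^8.85 = 2^8 * 2^0.85
2^8 = 256, 2^0.85 ~ 1.8025009
PP ~ 256 * 1.8025009 = 461.4402304
Rounded to 2 decimals: 461.44

461.44


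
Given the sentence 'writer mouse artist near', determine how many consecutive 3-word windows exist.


Word trigrams from [4] words:
  Trigram 1: (writer mouse artist)
  Trigram 2: (mouse artist near)
Total word trigrams: 4 - 2 = 2

2


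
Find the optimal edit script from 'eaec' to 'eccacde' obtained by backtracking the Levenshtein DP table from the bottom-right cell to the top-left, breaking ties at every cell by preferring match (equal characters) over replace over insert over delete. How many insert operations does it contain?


Edit distance = 5. Backtracking from cell (4, 7) with preference match > replace > insert > delete,
then listing the resulting alignment 'eaec' -> 'eccacde' left to right:
  Step 1: keep 'e'
  Step 2: insert 'c' [insertion #1]
  Step 3: insert 'c' [insertion #2]
  Step 4: keep 'a'
  Step 5: insert 'c' [insertion #3]
  Step 6: replace e->d
  Step 7: replace c->e
Total insertions: 3

3


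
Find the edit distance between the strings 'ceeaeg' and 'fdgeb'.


Building DP table for s1='ceeaeg' (len 6) and s2='fdgeb' (len 5):
       f  d  g  e  b
    0  1  2  3  4  5
  c 1  1  2  3  4  5
  e 2  2  2  3  3  4
  e 3  3  3  3  3  4
  a 4  4  4  4  4  4
  e 5  5  5  5  4  5
  g 6  6  6  5  5  5
Edit distance = dp[6][5] = 5

5


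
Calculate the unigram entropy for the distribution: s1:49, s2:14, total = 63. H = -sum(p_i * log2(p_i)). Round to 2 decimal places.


Computing entropy H = -sum(p_i * log2(p_i)):
  s1: p = 49/63 = 0.7778, -p*log2(p) = 0.2820
  s2: p = 14/63 = 0.2222, -p*log2(p) = 0.4822
H = sum of terms = 0.7642
Rounded to 2 decimals: 0.76

0.76


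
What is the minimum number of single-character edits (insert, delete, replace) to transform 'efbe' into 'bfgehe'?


Building DP table for s1='efbe' (len 4) and s2='bfgehe' (len 6):
       b  f  g  e  h  e
    0  1  2  3  4  5  6
  e 1  1  2  3  3  4  5
  f 2  2  1  2  3  4  5
  b 3  2  2  2  3  4  5
  e 4  3  3  3  2  3  4
Edit distance = dp[4][6] = 4

4


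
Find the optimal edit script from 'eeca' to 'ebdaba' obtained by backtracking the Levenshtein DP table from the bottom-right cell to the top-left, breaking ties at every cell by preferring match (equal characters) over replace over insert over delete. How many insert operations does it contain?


Edit distance = 4. Backtracking from cell (4, 6) with preference match > replace > insert > delete,
then listing the resulting alignment 'eeca' -> 'ebdaba' left to right:
  Step 1: keep 'e'
  Step 2: insert 'b' [insertion #1]
  Step 3: insert 'd' [insertion #2]
  Step 4: replace e->a
  Step 5: replace c->b
  Step 6: keep 'a'
Total insertions: 2

2


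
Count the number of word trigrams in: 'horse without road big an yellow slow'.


Word trigrams from [7] words:
  Trigram 1: (horse without road)
  Trigram 2: (without road big)
  Trigram 3: (road big an)
  Trigram 4: (big an yellow)
  Trigram 5: (an yellow slow)
Total word trigrams: 7 - 2 = 5

5


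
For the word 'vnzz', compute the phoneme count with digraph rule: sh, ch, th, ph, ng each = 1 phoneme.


Parsing 'vnzz' greedily, digraphs first:
  'v' -> consonant phoneme (phonemes so far: 1)
  'n' -> consonant phoneme (phonemes so far: 2)
  'z' -> consonant phoneme (phonemes so far: 3)
  'z' -> consonant phoneme (phonemes so far: 4)
Total phonemes: 4

4


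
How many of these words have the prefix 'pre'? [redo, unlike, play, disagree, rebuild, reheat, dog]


Checking each word for prefix 'pre':
  'redo' -> no (count: 0)
  'unlike' -> no (count: 0)
  'play' -> no (count: 0)
  'disagree' -> no (count: 0)
  'rebuild' -> no (count: 0)
  'reheat' -> no (count: 0)
  'dog' -> no (count: 0)
Total with prefix 'pre': 0

0


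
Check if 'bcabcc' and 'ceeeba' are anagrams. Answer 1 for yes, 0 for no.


Sort characters of 'bcabcc': 'abbccc'
Sort characters of 'ceeeba': 'abceee'
Sorted forms differ -> they are NOT anagrams
Result: 0

0


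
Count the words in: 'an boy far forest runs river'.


Counting words by splitting on spaces:
  Word 1: 'an'
  Word 2: 'boy'
  Word 3: 'far'
  Word 4: 'forest'
  Word 5: 'runs'
  Word 6: 'river'
Total words: 6

6


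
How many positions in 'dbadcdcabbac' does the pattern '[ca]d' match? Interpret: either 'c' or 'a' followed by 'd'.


Pattern: [ca]d means either 'c' or 'a' followed by 'd'.
Scanning 'dbadcdcabbac' position-by-position:
  Pos 0: window 'db' -> no
  Pos 1: window 'ba' -> no
  Pos 2: window 'ad' -> MATCH
  Pos 3: window 'dc' -> no
  Pos 4: window 'cd' -> MATCH
  Pos 5: window 'dc' -> no
  Pos 6: window 'ca' -> no
  Pos 7: window 'ab' -> no
  Pos 8: window 'bb' -> no
  Pos 9: window 'ba' -> no
  Pos 10: window 'ac' -> no
  Pos 11: window 'c' -> no
Total matches: 2

2


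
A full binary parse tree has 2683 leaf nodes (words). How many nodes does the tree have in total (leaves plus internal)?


Leaf nodes (terminals): 2683
Internal nodes = n - 1 = 2683 - 1 = 2682
Total = leaves + internal = 2683 + 2682 = 5365

5365


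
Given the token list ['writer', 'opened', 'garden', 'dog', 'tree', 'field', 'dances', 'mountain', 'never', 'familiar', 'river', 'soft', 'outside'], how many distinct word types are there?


Listing all tokens and tracking unique types:
  Token 1: 'writer' -> NEW (unique so far: 1)
  Token 2: 'opened' -> NEW (unique so far: 2)
  Token 3: 'garden' -> NEW (unique so far: 3)
  Token 4: 'dog' -> NEW (unique so far: 4)
  Token 5: 'tree' -> NEW (unique so far: 5)
  Token 6: 'field' -> NEW (unique so far: 6)
  Token 7: 'dances' -> NEW (unique so far: 7)
  Token 8: 'mountain' -> NEW (unique so far: 8)
  Token 9: 'never' -> NEW (unique so far: 9)
  Token 10: 'familiar' -> NEW (unique so far: 10)
  Token 11: 'river' -> NEW (unique so far: 11)
  Token 12: 'soft' -> NEW (unique so far: 12)
  Token 13: 'outside' -> NEW (unique so far: 13)
Unique types: ('dances', 'dog', 'familiar', 'field', 'garden', 'mountain', 'never', 'opened', 'outside', 'river', 'soft', 'tree', 'writer')
Vocabulary size: 13

13


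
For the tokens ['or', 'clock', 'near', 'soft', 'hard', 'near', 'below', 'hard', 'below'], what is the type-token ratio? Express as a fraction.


Tokens: 9
Unique types: ('below', 'clock', 'hard', 'near', 'or', 'soft') = 6
TTR = 6/9
Simplify: divide both by 3 -> 2/3
TTR = 2/3

2/3


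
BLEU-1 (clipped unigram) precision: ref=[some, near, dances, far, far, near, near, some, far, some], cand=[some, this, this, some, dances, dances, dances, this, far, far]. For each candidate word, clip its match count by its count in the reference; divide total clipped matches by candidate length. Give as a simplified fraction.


Reference word counts: {'dances': 1, 'far': 3, 'near': 3, 'some': 3}
Checking each candidate word (with clipping):
  'some' -> in reference (ref count 3, used 1/3) -> match (matches: 1)
  'this' -> not in reference -> no match (matches: 1)
  'this' -> not in reference -> no match (matches: 1)
  'some' -> in reference (ref count 3, used 2/3) -> match (matches: 2)
  'dances' -> in reference (ref count 1, used 1/1) -> match (matches: 3)
  'dances' -> ref count 1 already used up (1/1) -> clipped, no match (matches: 3)
  'dances' -> ref count 1 already used up (1/1) -> clipped, no match (matches: 3)
  'this' -> not in reference -> no match (matches: 3)
  'far' -> in reference (ref count 3, used 1/3) -> match (matches: 4)
  'far' -> in reference (ref count 3, used 2/3) -> match (matches: 5)
Clipped matches: 5, Candidate length: 10
Precision = 5/10 = 1/2

1/2


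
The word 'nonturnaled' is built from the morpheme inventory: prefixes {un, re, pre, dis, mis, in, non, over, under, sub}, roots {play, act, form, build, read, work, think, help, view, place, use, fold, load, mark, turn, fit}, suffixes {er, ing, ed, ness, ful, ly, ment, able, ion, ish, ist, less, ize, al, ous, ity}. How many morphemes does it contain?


Segmenting 'nonturnaled' against the inventory:
  'non' -> prefix (morpheme 1)
  'turn' -> root (morpheme 2)
  'al' -> suffix (morpheme 3)
  'ed' -> suffix (morpheme 4)
Total morphemes: 4

4


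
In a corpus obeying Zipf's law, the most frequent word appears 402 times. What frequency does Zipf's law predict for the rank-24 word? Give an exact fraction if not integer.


Zipf's law: freq(rank) = f1 / rank
f1 = 402, rank = 24
freq = 402 / 24
GCD(402, 24) = 6
Simplified: 67/4

67/4


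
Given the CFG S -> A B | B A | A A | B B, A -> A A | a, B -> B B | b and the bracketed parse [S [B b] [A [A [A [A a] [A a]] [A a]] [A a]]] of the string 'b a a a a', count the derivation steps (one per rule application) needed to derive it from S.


Every bracketed nonterminal node [X ...] in the tree is produced by exactly one rule application.
Reading the tree off as a leftmost derivation:
  Step 1: S  =>  B A   (applied S -> B A)
  Step 2: B A  =>  b A   (applied B -> b)
  Step 3: b A  =>  b A A   (applied A -> A A)
  Step 4: b A A  =>  b A A A   (applied A -> A A)
  Step 5: b A A A  =>  b A A A A   (applied A -> A A)
  Step 6: b A A A A  =>  b a A A A   (applied A -> a)
  Step 7: b a A A A  =>  b a a A A   (applied A -> a)
  Step 8: b a a A A  =>  b a a a A   (applied A -> a)
  Step 9: b a a a A  =>  b a a a a   (applied A -> a)
Final yield: b a a a a
Total rewrite steps: 9

9


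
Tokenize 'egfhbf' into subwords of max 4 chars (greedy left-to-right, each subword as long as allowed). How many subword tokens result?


'egfhbf' has 6 characters.
Chunking with max size 4:
  Chunk 1: 'egfh' (positions 0-3)
  Chunk 2: 'bf' (positions 4-5)
Total chunks: ceil(6 / 4) = 2

2


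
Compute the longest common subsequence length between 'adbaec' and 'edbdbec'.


DP table for LCS of 'adbaec' and 'edbdbec':
       e  d  b  d  b  e  c
    0  0  0  0  0  0  0  0
  a 0  0  0  0  0  0  0  0
  d 0  0  1  1  1  1  1  1
  b 0  0  1  2  2  2  2  2
  a 0  0  1  2  2  2  2  2
  e 0  1  1  2  2  2  3  3
  c 0  1  1  2  2  2  3  4
LCS: 'dbec'
LCS length = 4

4


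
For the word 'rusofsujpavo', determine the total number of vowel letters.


Scanning each character of 'rusofsujpavo':
  Position 1: 'r' -> consonant (running count: 0)
  Position 2: 'u' -> vowel (running count: 1)
  Position 3: 's' -> consonant (running count: 1)
  Position 4: 'o' -> vowel (running count: 2)
  Position 5: 'f' -> consonant (running count: 2)
  Position 6: 's' -> consonant (running count: 2)
  Position 7: 'u' -> vowel (running count: 3)
  Position 8: 'j' -> consonant (running count: 3)
  Position 9: 'p' -> consonant (running count: 3)
  Position 10: 'a' -> vowel (running count: 4)
  Position 11: 'v' -> consonant (running count: 4)
  Position 12: 'o' -> vowel (running count: 5)
Total vowels: 5

5


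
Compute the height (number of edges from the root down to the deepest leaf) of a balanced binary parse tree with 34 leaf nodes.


In a balanced binary tree with n leaves the deepest leaf is ceil(log2(n)) edges below the root.
log2(34) = 5.0875
ceil(5.0875) = 6
height (edges) = 6

6


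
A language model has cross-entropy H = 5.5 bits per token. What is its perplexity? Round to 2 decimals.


Perplexity formula: PP = 2^H
H = 5.5
PP = 2^5.5
Decompose: 2^5.5 = 2^5 * 2^0.5 = 2^5 * sqrt(2)
2^5 = 32, sqrt(2) ~ 1.4142136
PP ~ 32 * 1.4142136 = 45.2548352
Rounded to 2 decimals: 45.25

45.25


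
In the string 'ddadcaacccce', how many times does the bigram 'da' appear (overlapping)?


Scanning 'ddadcaacccce' for bigram 'da':
  Position 0: 'dd' -> no
  Position 1: 'da' -> MATCH
  Position 2: 'ad' -> no
  Position 3: 'dc' -> no
  Position 4: 'ca' -> no
  Position 5: 'aa' -> no
  Position 6: 'ac' -> no
  Position 7: 'cc' -> no
  Position 8: 'cc' -> no
  Position 9: 'cc' -> no
  Position 10: 'ce' -> no
Total matches: 1

1


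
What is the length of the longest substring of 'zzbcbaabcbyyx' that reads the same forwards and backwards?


Scanning 'zzbcbaabcbyyx' for palindromic substrings.
Substring at positions 2-9: 'bcbaabcb'.
Check: reverse('bcbaabcb') = 'bcbaabcb' -> palindrome confirmed.
Neighbouring characters ('z' / 'y') break symmetry, so it cannot extend further.
No longer palindromic substring exists; longest length = 8

8


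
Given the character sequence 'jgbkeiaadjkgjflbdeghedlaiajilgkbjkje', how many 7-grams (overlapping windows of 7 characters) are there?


String 'jgbkeiaadjkgjflbdeghedlaiajilgkbjkje' has length L = 36.
Number of overlapping n-grams = L - n + 1
Substituting: 36 - 7 + 1 = 30

30


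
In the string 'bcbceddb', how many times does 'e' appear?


Scanning 'bcbceddb' for 'e':
  Position 4: 'e' -> MATCH (count: 1)
Total occurrences of 'e': 1

1


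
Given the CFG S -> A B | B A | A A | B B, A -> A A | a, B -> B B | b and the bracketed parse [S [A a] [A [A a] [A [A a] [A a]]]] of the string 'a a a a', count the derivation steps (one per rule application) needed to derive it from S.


Every bracketed nonterminal node [X ...] in the tree is produced by exactly one rule application.
Reading the tree off as a leftmost derivation:
  Step 1: S  =>  A A   (applied S -> A A)
  Step 2: A A  =>  a A   (applied A -> a)
  Step 3: a A  =>  a A A   (applied A -> A A)
  Step 4: a A A  =>  a a A   (applied A -> a)
  Step 5: a a A  =>  a a A A   (applied A -> A A)
  Step 6: a a A A  =>  a a a A   (applied A -> a)
  Step 7: a a a A  =>  a a a a   (applied A -> a)
Final yield: a a a a
Total rewrite steps: 7

7


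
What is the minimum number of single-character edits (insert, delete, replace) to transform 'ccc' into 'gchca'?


Building DP table for s1='ccc' (len 3) and s2='gchca' (len 5):
       g  c  h  c  a
    0  1  2  3  4  5
  c 1  1  1  2  3  4
  c 2  2  1  2  2  3
  c 3  3  2  2  2  3
Edit distance = dp[3][5] = 3

3


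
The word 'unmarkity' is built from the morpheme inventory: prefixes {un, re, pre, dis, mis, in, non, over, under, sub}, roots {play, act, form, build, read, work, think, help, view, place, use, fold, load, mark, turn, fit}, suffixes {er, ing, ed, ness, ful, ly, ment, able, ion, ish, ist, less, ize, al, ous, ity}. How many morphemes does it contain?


Segmenting 'unmarkity' against the inventory:
  'un' -> prefix (morpheme 1)
  'mark' -> root (morpheme 2)
  'ity' -> suffix (morpheme 3)
Total morphemes: 3

3


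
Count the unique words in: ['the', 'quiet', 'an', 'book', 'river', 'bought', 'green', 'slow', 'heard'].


Listing all tokens and tracking unique types:
  Token 1: 'the' -> NEW (unique so far: 1)
  Token 2: 'quiet' -> NEW (unique so far: 2)
  Token 3: 'an' -> NEW (unique so far: 3)
  Token 4: 'book' -> NEW (unique so far: 4)
  Token 5: 'river' -> NEW (unique so far: 5)
  Token 6: 'bought' -> NEW (unique so far: 6)
  Token 7: 'green' -> NEW (unique so far: 7)
  Token 8: 'slow' -> NEW (unique so far: 8)
  Token 9: 'heard' -> NEW (unique so far: 9)
Unique types: ('an', 'book', 'bought', 'green', 'heard', 'quiet', 'river', 'slow', 'the')
Vocabulary size: 9

9


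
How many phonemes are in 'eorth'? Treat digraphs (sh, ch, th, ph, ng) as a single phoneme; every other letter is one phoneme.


Parsing 'eorth' greedily, digraphs first:
  'e' -> vowel phoneme (phonemes so far: 1)
  'o' -> vowel phoneme (phonemes so far: 2)
  'r' -> consonant phoneme (phonemes so far: 3)
  'th' -> digraph (1 consonant phoneme) (phonemes so far: 4)
Total phonemes: 4

4


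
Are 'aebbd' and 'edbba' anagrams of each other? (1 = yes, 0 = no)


Sort characters of 'aebbd': 'abbde'
Sort characters of 'edbba': 'abbde'
Sorted forms match -> they ARE anagrams
Result: 1

1


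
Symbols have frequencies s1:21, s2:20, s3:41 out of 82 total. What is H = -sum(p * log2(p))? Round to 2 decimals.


Computing entropy H = -sum(p_i * log2(p_i)):
  s1: p = 21/82 = 0.2561, -p*log2(p) = 0.5033
  s2: p = 20/82 = 0.2439, -p*log2(p) = 0.4965
  s3: p = 41/82 = 0.5000, -p*log2(p) = 0.5000
H = sum of terms = 1.4998
Rounded to 2 decimals: 1.50

1.50


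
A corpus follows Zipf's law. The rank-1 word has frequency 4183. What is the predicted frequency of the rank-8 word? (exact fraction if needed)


Zipf's law: freq(rank) = f1 / rank
f1 = 4183, rank = 8
freq = 4183 / 8
GCD(4183, 8) = 1
Simplified: 4183/8

4183/8


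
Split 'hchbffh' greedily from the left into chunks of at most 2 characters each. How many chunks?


'hchbffh' has 7 characters.
Chunking with max size 2:
  Chunk 1: 'hc' (positions 0-1)
  Chunk 2: 'hb' (positions 2-3)
  Chunk 3: 'ff' (positions 4-5)
  Chunk 4: 'h' (positions 6-6)
Total chunks: ceil(7 / 2) = 4

4


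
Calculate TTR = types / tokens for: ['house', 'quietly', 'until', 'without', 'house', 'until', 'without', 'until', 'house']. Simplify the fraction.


Tokens: 9
Unique types: ('house', 'quietly', 'until', 'without') = 4
TTR = 4/9
Already in lowest terms.

4/9


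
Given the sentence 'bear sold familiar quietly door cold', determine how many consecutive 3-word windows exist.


Word trigrams from [6] words:
  Trigram 1: (bear sold familiar)
  Trigram 2: (sold familiar quietly)
  Trigram 3: (familiar quietly door)
  Trigram 4: (quietly door cold)
Total word trigrams: 6 - 2 = 4

4


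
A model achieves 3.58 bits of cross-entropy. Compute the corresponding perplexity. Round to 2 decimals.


Perplexity formula: PP = 2^H
H = 3.58
PP = 2^3.58
Decompose: 2^3.58 = 2^3 * 2^0.58
2^3 = 8, 2^0.58 ~ 1.4948492
PP ~ 8 * 1.4948492 = 11.9587936
Rounded to 2 decimals: 11.96

11.96


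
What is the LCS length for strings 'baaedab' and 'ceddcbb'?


DP table for LCS of 'baaedab' and 'ceddcbb':
       c  e  d  d  c  b  b
    0  0  0  0  0  0  0  0
  b 0  0  0  0  0  0  1  1
  a 0  0  0  0  0  0  1  1
  a 0  0  0  0  0  0  1  1
  e 0  0  1  1  1  1  1  1
  d 0  0  1  2  2  2  2  2
  a 0  0  1  2  2  2  2  2
  b 0  0  1  2  2  2  3  3
LCS: 'edb'
LCS length = 3

3


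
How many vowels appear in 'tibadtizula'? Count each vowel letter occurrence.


Scanning each character of 'tibadtizula':
  Position 1: 't' -> consonant (running count: 0)
  Position 2: 'i' -> vowel (running count: 1)
  Position 3: 'b' -> consonant (running count: 1)
  Position 4: 'a' -> vowel (running count: 2)
  Position 5: 'd' -> consonant (running count: 2)
  Position 6: 't' -> consonant (running count: 2)
  Position 7: 'i' -> vowel (running count: 3)
  Position 8: 'z' -> consonant (running count: 3)
  Position 9: 'u' -> vowel (running count: 4)
  Position 10: 'l' -> consonant (running count: 4)
  Position 11: 'a' -> vowel (running count: 5)
Total vowels: 5

5


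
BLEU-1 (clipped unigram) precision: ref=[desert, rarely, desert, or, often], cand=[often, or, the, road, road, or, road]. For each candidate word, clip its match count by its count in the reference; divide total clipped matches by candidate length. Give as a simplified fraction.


Reference word counts: {'desert': 2, 'often': 1, 'or': 1, 'rarely': 1}
Checking each candidate word (with clipping):
  'often' -> in reference (ref count 1, used 1/1) -> match (matches: 1)
  'or' -> in reference (ref count 1, used 1/1) -> match (matches: 2)
  'the' -> not in reference -> no match (matches: 2)
  'road' -> not in reference -> no match (matches: 2)
  'road' -> not in reference -> no match (matches: 2)
  'or' -> ref count 1 already used up (1/1) -> clipped, no match (matches: 2)
  'road' -> not in reference -> no match (matches: 2)
Clipped matches: 2, Candidate length: 7
Precision = 2/7

2/7


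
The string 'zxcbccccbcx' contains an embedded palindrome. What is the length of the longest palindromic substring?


Scanning 'zxcbccccbcx' for palindromic substrings.
Substring at positions 1-10: 'xcbccccbcx'.
Check: reverse('xcbccccbcx') = 'xcbccccbcx' -> palindrome confirmed.
Neighbouring characters ('z' / '-') break symmetry, so it cannot extend further.
No longer palindromic substring exists; longest length = 10

10


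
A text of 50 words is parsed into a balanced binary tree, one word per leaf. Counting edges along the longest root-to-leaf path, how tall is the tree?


In a balanced binary tree with n leaves the deepest leaf is ceil(log2(n)) edges below the root.
log2(50) = 5.6439
ceil(5.6439) = 6
height (edges) = 6

6
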